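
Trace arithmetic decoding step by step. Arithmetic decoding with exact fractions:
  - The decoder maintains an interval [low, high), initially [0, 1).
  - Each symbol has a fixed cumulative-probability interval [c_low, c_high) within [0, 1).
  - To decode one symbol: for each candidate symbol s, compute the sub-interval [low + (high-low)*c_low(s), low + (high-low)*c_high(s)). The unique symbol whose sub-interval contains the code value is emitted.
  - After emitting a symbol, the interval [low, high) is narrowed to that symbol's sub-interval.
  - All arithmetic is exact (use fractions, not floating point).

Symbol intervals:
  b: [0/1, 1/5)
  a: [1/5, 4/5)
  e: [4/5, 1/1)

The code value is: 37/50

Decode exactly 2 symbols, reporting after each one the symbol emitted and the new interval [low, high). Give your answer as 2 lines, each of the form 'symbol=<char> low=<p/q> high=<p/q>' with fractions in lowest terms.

Answer: symbol=a low=1/5 high=4/5
symbol=e low=17/25 high=4/5

Derivation:
Step 1: interval [0/1, 1/1), width = 1/1 - 0/1 = 1/1
  'b': [0/1 + 1/1*0/1, 0/1 + 1/1*1/5) = [0/1, 1/5)
  'a': [0/1 + 1/1*1/5, 0/1 + 1/1*4/5) = [1/5, 4/5) <- contains code 37/50
  'e': [0/1 + 1/1*4/5, 0/1 + 1/1*1/1) = [4/5, 1/1)
  emit 'a', narrow to [1/5, 4/5)
Step 2: interval [1/5, 4/5), width = 4/5 - 1/5 = 3/5
  'b': [1/5 + 3/5*0/1, 1/5 + 3/5*1/5) = [1/5, 8/25)
  'a': [1/5 + 3/5*1/5, 1/5 + 3/5*4/5) = [8/25, 17/25)
  'e': [1/5 + 3/5*4/5, 1/5 + 3/5*1/1) = [17/25, 4/5) <- contains code 37/50
  emit 'e', narrow to [17/25, 4/5)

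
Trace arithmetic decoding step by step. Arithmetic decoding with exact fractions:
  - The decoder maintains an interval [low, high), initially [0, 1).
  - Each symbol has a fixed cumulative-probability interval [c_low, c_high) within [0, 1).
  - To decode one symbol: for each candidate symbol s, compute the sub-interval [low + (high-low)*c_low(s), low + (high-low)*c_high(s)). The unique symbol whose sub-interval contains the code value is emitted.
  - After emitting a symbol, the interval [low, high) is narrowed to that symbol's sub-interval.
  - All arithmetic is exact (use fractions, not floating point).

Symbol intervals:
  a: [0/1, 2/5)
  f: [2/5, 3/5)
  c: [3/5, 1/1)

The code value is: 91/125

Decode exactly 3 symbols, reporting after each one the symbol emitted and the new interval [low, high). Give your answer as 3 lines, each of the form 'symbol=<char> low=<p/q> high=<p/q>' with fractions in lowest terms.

Answer: symbol=c low=3/5 high=1/1
symbol=a low=3/5 high=19/25
symbol=c low=87/125 high=19/25

Derivation:
Step 1: interval [0/1, 1/1), width = 1/1 - 0/1 = 1/1
  'a': [0/1 + 1/1*0/1, 0/1 + 1/1*2/5) = [0/1, 2/5)
  'f': [0/1 + 1/1*2/5, 0/1 + 1/1*3/5) = [2/5, 3/5)
  'c': [0/1 + 1/1*3/5, 0/1 + 1/1*1/1) = [3/5, 1/1) <- contains code 91/125
  emit 'c', narrow to [3/5, 1/1)
Step 2: interval [3/5, 1/1), width = 1/1 - 3/5 = 2/5
  'a': [3/5 + 2/5*0/1, 3/5 + 2/5*2/5) = [3/5, 19/25) <- contains code 91/125
  'f': [3/5 + 2/5*2/5, 3/5 + 2/5*3/5) = [19/25, 21/25)
  'c': [3/5 + 2/5*3/5, 3/5 + 2/5*1/1) = [21/25, 1/1)
  emit 'a', narrow to [3/5, 19/25)
Step 3: interval [3/5, 19/25), width = 19/25 - 3/5 = 4/25
  'a': [3/5 + 4/25*0/1, 3/5 + 4/25*2/5) = [3/5, 83/125)
  'f': [3/5 + 4/25*2/5, 3/5 + 4/25*3/5) = [83/125, 87/125)
  'c': [3/5 + 4/25*3/5, 3/5 + 4/25*1/1) = [87/125, 19/25) <- contains code 91/125
  emit 'c', narrow to [87/125, 19/25)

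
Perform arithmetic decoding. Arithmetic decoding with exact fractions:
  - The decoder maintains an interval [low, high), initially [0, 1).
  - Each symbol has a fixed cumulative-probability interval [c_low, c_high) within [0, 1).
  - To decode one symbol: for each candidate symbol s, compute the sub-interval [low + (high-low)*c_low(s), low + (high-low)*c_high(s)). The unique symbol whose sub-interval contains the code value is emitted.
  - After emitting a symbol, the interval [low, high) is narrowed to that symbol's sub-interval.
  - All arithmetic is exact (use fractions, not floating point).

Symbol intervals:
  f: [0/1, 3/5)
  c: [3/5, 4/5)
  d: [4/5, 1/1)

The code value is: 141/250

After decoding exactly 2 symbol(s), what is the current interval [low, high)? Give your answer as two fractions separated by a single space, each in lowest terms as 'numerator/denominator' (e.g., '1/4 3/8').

Answer: 12/25 3/5

Derivation:
Step 1: interval [0/1, 1/1), width = 1/1 - 0/1 = 1/1
  'f': [0/1 + 1/1*0/1, 0/1 + 1/1*3/5) = [0/1, 3/5) <- contains code 141/250
  'c': [0/1 + 1/1*3/5, 0/1 + 1/1*4/5) = [3/5, 4/5)
  'd': [0/1 + 1/1*4/5, 0/1 + 1/1*1/1) = [4/5, 1/1)
  emit 'f', narrow to [0/1, 3/5)
Step 2: interval [0/1, 3/5), width = 3/5 - 0/1 = 3/5
  'f': [0/1 + 3/5*0/1, 0/1 + 3/5*3/5) = [0/1, 9/25)
  'c': [0/1 + 3/5*3/5, 0/1 + 3/5*4/5) = [9/25, 12/25)
  'd': [0/1 + 3/5*4/5, 0/1 + 3/5*1/1) = [12/25, 3/5) <- contains code 141/250
  emit 'd', narrow to [12/25, 3/5)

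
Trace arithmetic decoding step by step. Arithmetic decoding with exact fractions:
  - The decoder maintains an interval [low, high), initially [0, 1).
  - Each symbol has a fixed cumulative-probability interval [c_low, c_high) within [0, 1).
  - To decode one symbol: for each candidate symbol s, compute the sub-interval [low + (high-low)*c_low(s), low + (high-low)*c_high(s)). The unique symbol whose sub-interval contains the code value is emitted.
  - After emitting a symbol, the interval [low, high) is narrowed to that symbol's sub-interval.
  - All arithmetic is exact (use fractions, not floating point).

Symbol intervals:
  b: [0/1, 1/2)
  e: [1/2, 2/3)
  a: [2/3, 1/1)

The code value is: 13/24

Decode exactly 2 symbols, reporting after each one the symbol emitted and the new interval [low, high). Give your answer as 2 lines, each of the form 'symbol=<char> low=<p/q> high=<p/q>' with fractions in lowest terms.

Step 1: interval [0/1, 1/1), width = 1/1 - 0/1 = 1/1
  'b': [0/1 + 1/1*0/1, 0/1 + 1/1*1/2) = [0/1, 1/2)
  'e': [0/1 + 1/1*1/2, 0/1 + 1/1*2/3) = [1/2, 2/3) <- contains code 13/24
  'a': [0/1 + 1/1*2/3, 0/1 + 1/1*1/1) = [2/3, 1/1)
  emit 'e', narrow to [1/2, 2/3)
Step 2: interval [1/2, 2/3), width = 2/3 - 1/2 = 1/6
  'b': [1/2 + 1/6*0/1, 1/2 + 1/6*1/2) = [1/2, 7/12) <- contains code 13/24
  'e': [1/2 + 1/6*1/2, 1/2 + 1/6*2/3) = [7/12, 11/18)
  'a': [1/2 + 1/6*2/3, 1/2 + 1/6*1/1) = [11/18, 2/3)
  emit 'b', narrow to [1/2, 7/12)

Answer: symbol=e low=1/2 high=2/3
symbol=b low=1/2 high=7/12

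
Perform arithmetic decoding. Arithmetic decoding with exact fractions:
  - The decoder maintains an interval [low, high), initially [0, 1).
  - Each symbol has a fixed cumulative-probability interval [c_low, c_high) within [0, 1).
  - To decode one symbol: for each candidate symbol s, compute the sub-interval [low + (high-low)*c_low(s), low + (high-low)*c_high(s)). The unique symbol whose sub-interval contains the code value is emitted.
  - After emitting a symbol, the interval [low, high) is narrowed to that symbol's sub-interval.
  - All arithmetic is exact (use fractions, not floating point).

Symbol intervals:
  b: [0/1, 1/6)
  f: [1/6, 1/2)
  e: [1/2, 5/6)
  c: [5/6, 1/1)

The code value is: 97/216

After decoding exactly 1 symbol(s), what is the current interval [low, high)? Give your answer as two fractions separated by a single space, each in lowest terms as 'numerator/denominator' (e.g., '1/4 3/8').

Step 1: interval [0/1, 1/1), width = 1/1 - 0/1 = 1/1
  'b': [0/1 + 1/1*0/1, 0/1 + 1/1*1/6) = [0/1, 1/6)
  'f': [0/1 + 1/1*1/6, 0/1 + 1/1*1/2) = [1/6, 1/2) <- contains code 97/216
  'e': [0/1 + 1/1*1/2, 0/1 + 1/1*5/6) = [1/2, 5/6)
  'c': [0/1 + 1/1*5/6, 0/1 + 1/1*1/1) = [5/6, 1/1)
  emit 'f', narrow to [1/6, 1/2)

Answer: 1/6 1/2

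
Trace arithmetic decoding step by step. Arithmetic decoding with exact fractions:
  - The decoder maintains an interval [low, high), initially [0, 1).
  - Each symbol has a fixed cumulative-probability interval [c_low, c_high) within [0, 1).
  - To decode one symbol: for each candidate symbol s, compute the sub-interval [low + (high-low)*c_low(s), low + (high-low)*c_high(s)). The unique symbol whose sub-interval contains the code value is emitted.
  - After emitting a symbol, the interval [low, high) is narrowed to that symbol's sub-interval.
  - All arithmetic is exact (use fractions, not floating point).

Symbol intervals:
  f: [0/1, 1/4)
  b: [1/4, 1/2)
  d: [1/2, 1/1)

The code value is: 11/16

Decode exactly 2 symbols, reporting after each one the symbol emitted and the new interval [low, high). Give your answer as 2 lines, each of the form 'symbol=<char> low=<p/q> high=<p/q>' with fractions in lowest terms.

Step 1: interval [0/1, 1/1), width = 1/1 - 0/1 = 1/1
  'f': [0/1 + 1/1*0/1, 0/1 + 1/1*1/4) = [0/1, 1/4)
  'b': [0/1 + 1/1*1/4, 0/1 + 1/1*1/2) = [1/4, 1/2)
  'd': [0/1 + 1/1*1/2, 0/1 + 1/1*1/1) = [1/2, 1/1) <- contains code 11/16
  emit 'd', narrow to [1/2, 1/1)
Step 2: interval [1/2, 1/1), width = 1/1 - 1/2 = 1/2
  'f': [1/2 + 1/2*0/1, 1/2 + 1/2*1/4) = [1/2, 5/8)
  'b': [1/2 + 1/2*1/4, 1/2 + 1/2*1/2) = [5/8, 3/4) <- contains code 11/16
  'd': [1/2 + 1/2*1/2, 1/2 + 1/2*1/1) = [3/4, 1/1)
  emit 'b', narrow to [5/8, 3/4)

Answer: symbol=d low=1/2 high=1/1
symbol=b low=5/8 high=3/4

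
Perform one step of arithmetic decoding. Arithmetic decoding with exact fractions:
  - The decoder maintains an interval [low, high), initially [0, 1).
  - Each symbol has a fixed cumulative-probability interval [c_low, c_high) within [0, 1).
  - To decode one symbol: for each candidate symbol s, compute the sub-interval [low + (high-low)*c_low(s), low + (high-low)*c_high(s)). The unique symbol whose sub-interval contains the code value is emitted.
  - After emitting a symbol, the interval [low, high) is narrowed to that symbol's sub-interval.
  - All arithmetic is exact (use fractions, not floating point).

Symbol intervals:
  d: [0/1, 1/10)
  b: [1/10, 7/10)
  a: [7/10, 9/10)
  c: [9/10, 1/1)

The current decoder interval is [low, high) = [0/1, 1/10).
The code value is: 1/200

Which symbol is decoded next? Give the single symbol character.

Answer: d

Derivation:
Interval width = high − low = 1/10 − 0/1 = 1/10
Scaled code = (code − low) / width = (1/200 − 0/1) / 1/10 = 1/20
  d: [0/1, 1/10) ← scaled code falls here ✓
  b: [1/10, 7/10) 
  a: [7/10, 9/10) 
  c: [9/10, 1/1) 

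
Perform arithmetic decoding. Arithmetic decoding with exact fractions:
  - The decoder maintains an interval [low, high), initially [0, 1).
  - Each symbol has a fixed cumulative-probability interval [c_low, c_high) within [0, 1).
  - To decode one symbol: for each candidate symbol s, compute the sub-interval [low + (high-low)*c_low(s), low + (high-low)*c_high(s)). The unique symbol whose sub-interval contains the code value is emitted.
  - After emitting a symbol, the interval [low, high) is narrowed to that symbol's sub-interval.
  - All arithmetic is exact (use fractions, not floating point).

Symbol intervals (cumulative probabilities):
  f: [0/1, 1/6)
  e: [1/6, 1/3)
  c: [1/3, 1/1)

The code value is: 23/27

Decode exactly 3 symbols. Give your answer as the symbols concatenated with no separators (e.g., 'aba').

Step 1: interval [0/1, 1/1), width = 1/1 - 0/1 = 1/1
  'f': [0/1 + 1/1*0/1, 0/1 + 1/1*1/6) = [0/1, 1/6)
  'e': [0/1 + 1/1*1/6, 0/1 + 1/1*1/3) = [1/6, 1/3)
  'c': [0/1 + 1/1*1/3, 0/1 + 1/1*1/1) = [1/3, 1/1) <- contains code 23/27
  emit 'c', narrow to [1/3, 1/1)
Step 2: interval [1/3, 1/1), width = 1/1 - 1/3 = 2/3
  'f': [1/3 + 2/3*0/1, 1/3 + 2/3*1/6) = [1/3, 4/9)
  'e': [1/3 + 2/3*1/6, 1/3 + 2/3*1/3) = [4/9, 5/9)
  'c': [1/3 + 2/3*1/3, 1/3 + 2/3*1/1) = [5/9, 1/1) <- contains code 23/27
  emit 'c', narrow to [5/9, 1/1)
Step 3: interval [5/9, 1/1), width = 1/1 - 5/9 = 4/9
  'f': [5/9 + 4/9*0/1, 5/9 + 4/9*1/6) = [5/9, 17/27)
  'e': [5/9 + 4/9*1/6, 5/9 + 4/9*1/3) = [17/27, 19/27)
  'c': [5/9 + 4/9*1/3, 5/9 + 4/9*1/1) = [19/27, 1/1) <- contains code 23/27
  emit 'c', narrow to [19/27, 1/1)

Answer: ccc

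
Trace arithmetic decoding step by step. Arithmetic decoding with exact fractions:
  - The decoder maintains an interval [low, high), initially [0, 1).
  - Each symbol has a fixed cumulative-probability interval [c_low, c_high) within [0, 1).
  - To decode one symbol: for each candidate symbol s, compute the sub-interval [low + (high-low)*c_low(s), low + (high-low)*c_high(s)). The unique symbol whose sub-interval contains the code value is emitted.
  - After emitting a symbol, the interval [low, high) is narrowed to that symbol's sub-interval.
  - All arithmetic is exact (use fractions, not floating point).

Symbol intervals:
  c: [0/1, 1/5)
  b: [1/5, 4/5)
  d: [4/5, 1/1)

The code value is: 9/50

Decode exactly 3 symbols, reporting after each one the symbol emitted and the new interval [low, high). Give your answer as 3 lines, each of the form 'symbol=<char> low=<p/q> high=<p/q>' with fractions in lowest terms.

Answer: symbol=c low=0/1 high=1/5
symbol=d low=4/25 high=1/5
symbol=b low=21/125 high=24/125

Derivation:
Step 1: interval [0/1, 1/1), width = 1/1 - 0/1 = 1/1
  'c': [0/1 + 1/1*0/1, 0/1 + 1/1*1/5) = [0/1, 1/5) <- contains code 9/50
  'b': [0/1 + 1/1*1/5, 0/1 + 1/1*4/5) = [1/5, 4/5)
  'd': [0/1 + 1/1*4/5, 0/1 + 1/1*1/1) = [4/5, 1/1)
  emit 'c', narrow to [0/1, 1/5)
Step 2: interval [0/1, 1/5), width = 1/5 - 0/1 = 1/5
  'c': [0/1 + 1/5*0/1, 0/1 + 1/5*1/5) = [0/1, 1/25)
  'b': [0/1 + 1/5*1/5, 0/1 + 1/5*4/5) = [1/25, 4/25)
  'd': [0/1 + 1/5*4/5, 0/1 + 1/5*1/1) = [4/25, 1/5) <- contains code 9/50
  emit 'd', narrow to [4/25, 1/5)
Step 3: interval [4/25, 1/5), width = 1/5 - 4/25 = 1/25
  'c': [4/25 + 1/25*0/1, 4/25 + 1/25*1/5) = [4/25, 21/125)
  'b': [4/25 + 1/25*1/5, 4/25 + 1/25*4/5) = [21/125, 24/125) <- contains code 9/50
  'd': [4/25 + 1/25*4/5, 4/25 + 1/25*1/1) = [24/125, 1/5)
  emit 'b', narrow to [21/125, 24/125)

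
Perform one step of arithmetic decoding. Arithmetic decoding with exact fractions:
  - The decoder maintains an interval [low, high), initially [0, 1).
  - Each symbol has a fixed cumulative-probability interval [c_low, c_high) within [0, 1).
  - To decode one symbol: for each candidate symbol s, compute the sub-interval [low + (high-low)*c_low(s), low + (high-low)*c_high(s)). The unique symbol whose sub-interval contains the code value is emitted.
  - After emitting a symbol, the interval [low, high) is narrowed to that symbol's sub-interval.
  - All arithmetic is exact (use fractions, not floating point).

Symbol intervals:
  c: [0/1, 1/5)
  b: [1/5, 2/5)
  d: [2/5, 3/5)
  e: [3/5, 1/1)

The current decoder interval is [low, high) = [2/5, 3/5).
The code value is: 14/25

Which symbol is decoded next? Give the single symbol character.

Answer: e

Derivation:
Interval width = high − low = 3/5 − 2/5 = 1/5
Scaled code = (code − low) / width = (14/25 − 2/5) / 1/5 = 4/5
  c: [0/1, 1/5) 
  b: [1/5, 2/5) 
  d: [2/5, 3/5) 
  e: [3/5, 1/1) ← scaled code falls here ✓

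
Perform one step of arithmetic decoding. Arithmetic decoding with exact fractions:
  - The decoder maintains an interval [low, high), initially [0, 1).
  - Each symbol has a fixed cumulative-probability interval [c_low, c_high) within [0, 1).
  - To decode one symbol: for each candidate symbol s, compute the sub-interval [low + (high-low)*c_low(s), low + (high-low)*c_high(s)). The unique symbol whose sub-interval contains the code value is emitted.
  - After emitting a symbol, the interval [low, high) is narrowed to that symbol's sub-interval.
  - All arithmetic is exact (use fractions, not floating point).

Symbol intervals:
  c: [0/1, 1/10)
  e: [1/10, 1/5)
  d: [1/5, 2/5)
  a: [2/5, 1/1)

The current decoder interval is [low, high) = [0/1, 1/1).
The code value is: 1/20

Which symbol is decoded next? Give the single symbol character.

Answer: c

Derivation:
Interval width = high − low = 1/1 − 0/1 = 1/1
Scaled code = (code − low) / width = (1/20 − 0/1) / 1/1 = 1/20
  c: [0/1, 1/10) ← scaled code falls here ✓
  e: [1/10, 1/5) 
  d: [1/5, 2/5) 
  a: [2/5, 1/1) 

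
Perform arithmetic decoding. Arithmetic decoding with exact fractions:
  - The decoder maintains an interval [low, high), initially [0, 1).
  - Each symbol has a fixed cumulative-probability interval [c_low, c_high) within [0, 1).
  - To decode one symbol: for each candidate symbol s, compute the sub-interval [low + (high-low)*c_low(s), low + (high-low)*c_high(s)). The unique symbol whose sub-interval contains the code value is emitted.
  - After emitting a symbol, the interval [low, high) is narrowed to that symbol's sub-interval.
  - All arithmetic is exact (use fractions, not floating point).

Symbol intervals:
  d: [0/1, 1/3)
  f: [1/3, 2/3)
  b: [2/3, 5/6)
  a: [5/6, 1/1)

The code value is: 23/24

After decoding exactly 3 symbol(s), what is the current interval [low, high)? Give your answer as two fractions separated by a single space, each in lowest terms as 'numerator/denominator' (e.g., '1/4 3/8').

Step 1: interval [0/1, 1/1), width = 1/1 - 0/1 = 1/1
  'd': [0/1 + 1/1*0/1, 0/1 + 1/1*1/3) = [0/1, 1/3)
  'f': [0/1 + 1/1*1/3, 0/1 + 1/1*2/3) = [1/3, 2/3)
  'b': [0/1 + 1/1*2/3, 0/1 + 1/1*5/6) = [2/3, 5/6)
  'a': [0/1 + 1/1*5/6, 0/1 + 1/1*1/1) = [5/6, 1/1) <- contains code 23/24
  emit 'a', narrow to [5/6, 1/1)
Step 2: interval [5/6, 1/1), width = 1/1 - 5/6 = 1/6
  'd': [5/6 + 1/6*0/1, 5/6 + 1/6*1/3) = [5/6, 8/9)
  'f': [5/6 + 1/6*1/3, 5/6 + 1/6*2/3) = [8/9, 17/18)
  'b': [5/6 + 1/6*2/3, 5/6 + 1/6*5/6) = [17/18, 35/36) <- contains code 23/24
  'a': [5/6 + 1/6*5/6, 5/6 + 1/6*1/1) = [35/36, 1/1)
  emit 'b', narrow to [17/18, 35/36)
Step 3: interval [17/18, 35/36), width = 35/36 - 17/18 = 1/36
  'd': [17/18 + 1/36*0/1, 17/18 + 1/36*1/3) = [17/18, 103/108)
  'f': [17/18 + 1/36*1/3, 17/18 + 1/36*2/3) = [103/108, 26/27) <- contains code 23/24
  'b': [17/18 + 1/36*2/3, 17/18 + 1/36*5/6) = [26/27, 209/216)
  'a': [17/18 + 1/36*5/6, 17/18 + 1/36*1/1) = [209/216, 35/36)
  emit 'f', narrow to [103/108, 26/27)

Answer: 103/108 26/27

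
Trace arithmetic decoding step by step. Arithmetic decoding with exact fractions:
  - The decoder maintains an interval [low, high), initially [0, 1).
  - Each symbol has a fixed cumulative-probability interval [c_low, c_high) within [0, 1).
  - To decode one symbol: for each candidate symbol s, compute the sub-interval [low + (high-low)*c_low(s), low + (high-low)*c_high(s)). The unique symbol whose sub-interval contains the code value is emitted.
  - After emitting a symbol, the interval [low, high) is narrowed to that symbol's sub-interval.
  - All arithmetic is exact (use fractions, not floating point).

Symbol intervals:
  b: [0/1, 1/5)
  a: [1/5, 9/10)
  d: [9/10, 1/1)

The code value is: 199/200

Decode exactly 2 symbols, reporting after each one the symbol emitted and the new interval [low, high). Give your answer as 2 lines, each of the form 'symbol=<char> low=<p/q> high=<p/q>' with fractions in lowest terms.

Answer: symbol=d low=9/10 high=1/1
symbol=d low=99/100 high=1/1

Derivation:
Step 1: interval [0/1, 1/1), width = 1/1 - 0/1 = 1/1
  'b': [0/1 + 1/1*0/1, 0/1 + 1/1*1/5) = [0/1, 1/5)
  'a': [0/1 + 1/1*1/5, 0/1 + 1/1*9/10) = [1/5, 9/10)
  'd': [0/1 + 1/1*9/10, 0/1 + 1/1*1/1) = [9/10, 1/1) <- contains code 199/200
  emit 'd', narrow to [9/10, 1/1)
Step 2: interval [9/10, 1/1), width = 1/1 - 9/10 = 1/10
  'b': [9/10 + 1/10*0/1, 9/10 + 1/10*1/5) = [9/10, 23/25)
  'a': [9/10 + 1/10*1/5, 9/10 + 1/10*9/10) = [23/25, 99/100)
  'd': [9/10 + 1/10*9/10, 9/10 + 1/10*1/1) = [99/100, 1/1) <- contains code 199/200
  emit 'd', narrow to [99/100, 1/1)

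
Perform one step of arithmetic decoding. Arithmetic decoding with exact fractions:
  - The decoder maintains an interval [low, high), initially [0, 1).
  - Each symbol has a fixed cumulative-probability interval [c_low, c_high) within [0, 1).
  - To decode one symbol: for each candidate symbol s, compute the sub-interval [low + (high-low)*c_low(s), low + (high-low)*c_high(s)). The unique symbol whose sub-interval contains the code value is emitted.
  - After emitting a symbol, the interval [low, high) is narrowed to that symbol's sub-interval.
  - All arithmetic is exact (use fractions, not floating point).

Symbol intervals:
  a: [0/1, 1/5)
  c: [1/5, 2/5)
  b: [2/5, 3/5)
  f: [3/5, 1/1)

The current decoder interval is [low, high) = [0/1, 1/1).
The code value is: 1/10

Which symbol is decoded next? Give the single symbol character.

Interval width = high − low = 1/1 − 0/1 = 1/1
Scaled code = (code − low) / width = (1/10 − 0/1) / 1/1 = 1/10
  a: [0/1, 1/5) ← scaled code falls here ✓
  c: [1/5, 2/5) 
  b: [2/5, 3/5) 
  f: [3/5, 1/1) 

Answer: a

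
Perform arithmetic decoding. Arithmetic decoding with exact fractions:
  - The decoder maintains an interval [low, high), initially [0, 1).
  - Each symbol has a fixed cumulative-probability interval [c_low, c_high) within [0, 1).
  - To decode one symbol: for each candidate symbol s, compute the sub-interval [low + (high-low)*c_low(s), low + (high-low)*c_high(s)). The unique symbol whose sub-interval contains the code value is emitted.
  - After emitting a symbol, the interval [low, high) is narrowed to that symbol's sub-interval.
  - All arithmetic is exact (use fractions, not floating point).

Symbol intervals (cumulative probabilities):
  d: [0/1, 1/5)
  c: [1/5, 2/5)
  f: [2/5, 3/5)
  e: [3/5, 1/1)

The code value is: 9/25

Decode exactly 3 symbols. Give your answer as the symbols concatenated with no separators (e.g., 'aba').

Answer: cef

Derivation:
Step 1: interval [0/1, 1/1), width = 1/1 - 0/1 = 1/1
  'd': [0/1 + 1/1*0/1, 0/1 + 1/1*1/5) = [0/1, 1/5)
  'c': [0/1 + 1/1*1/5, 0/1 + 1/1*2/5) = [1/5, 2/5) <- contains code 9/25
  'f': [0/1 + 1/1*2/5, 0/1 + 1/1*3/5) = [2/5, 3/5)
  'e': [0/1 + 1/1*3/5, 0/1 + 1/1*1/1) = [3/5, 1/1)
  emit 'c', narrow to [1/5, 2/5)
Step 2: interval [1/5, 2/5), width = 2/5 - 1/5 = 1/5
  'd': [1/5 + 1/5*0/1, 1/5 + 1/5*1/5) = [1/5, 6/25)
  'c': [1/5 + 1/5*1/5, 1/5 + 1/5*2/5) = [6/25, 7/25)
  'f': [1/5 + 1/5*2/5, 1/5 + 1/5*3/5) = [7/25, 8/25)
  'e': [1/5 + 1/5*3/5, 1/5 + 1/5*1/1) = [8/25, 2/5) <- contains code 9/25
  emit 'e', narrow to [8/25, 2/5)
Step 3: interval [8/25, 2/5), width = 2/5 - 8/25 = 2/25
  'd': [8/25 + 2/25*0/1, 8/25 + 2/25*1/5) = [8/25, 42/125)
  'c': [8/25 + 2/25*1/5, 8/25 + 2/25*2/5) = [42/125, 44/125)
  'f': [8/25 + 2/25*2/5, 8/25 + 2/25*3/5) = [44/125, 46/125) <- contains code 9/25
  'e': [8/25 + 2/25*3/5, 8/25 + 2/25*1/1) = [46/125, 2/5)
  emit 'f', narrow to [44/125, 46/125)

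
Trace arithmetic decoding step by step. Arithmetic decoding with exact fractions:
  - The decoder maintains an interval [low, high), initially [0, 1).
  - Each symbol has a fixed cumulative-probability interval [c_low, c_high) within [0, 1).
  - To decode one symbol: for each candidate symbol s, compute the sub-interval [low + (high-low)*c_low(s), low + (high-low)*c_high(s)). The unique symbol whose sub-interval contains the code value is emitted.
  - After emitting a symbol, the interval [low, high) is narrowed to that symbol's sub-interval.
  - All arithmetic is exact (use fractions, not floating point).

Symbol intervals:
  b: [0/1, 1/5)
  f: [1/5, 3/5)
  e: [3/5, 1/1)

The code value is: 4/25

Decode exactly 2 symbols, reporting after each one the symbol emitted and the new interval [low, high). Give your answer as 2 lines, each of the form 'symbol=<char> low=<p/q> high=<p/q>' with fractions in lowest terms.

Step 1: interval [0/1, 1/1), width = 1/1 - 0/1 = 1/1
  'b': [0/1 + 1/1*0/1, 0/1 + 1/1*1/5) = [0/1, 1/5) <- contains code 4/25
  'f': [0/1 + 1/1*1/5, 0/1 + 1/1*3/5) = [1/5, 3/5)
  'e': [0/1 + 1/1*3/5, 0/1 + 1/1*1/1) = [3/5, 1/1)
  emit 'b', narrow to [0/1, 1/5)
Step 2: interval [0/1, 1/5), width = 1/5 - 0/1 = 1/5
  'b': [0/1 + 1/5*0/1, 0/1 + 1/5*1/5) = [0/1, 1/25)
  'f': [0/1 + 1/5*1/5, 0/1 + 1/5*3/5) = [1/25, 3/25)
  'e': [0/1 + 1/5*3/5, 0/1 + 1/5*1/1) = [3/25, 1/5) <- contains code 4/25
  emit 'e', narrow to [3/25, 1/5)

Answer: symbol=b low=0/1 high=1/5
symbol=e low=3/25 high=1/5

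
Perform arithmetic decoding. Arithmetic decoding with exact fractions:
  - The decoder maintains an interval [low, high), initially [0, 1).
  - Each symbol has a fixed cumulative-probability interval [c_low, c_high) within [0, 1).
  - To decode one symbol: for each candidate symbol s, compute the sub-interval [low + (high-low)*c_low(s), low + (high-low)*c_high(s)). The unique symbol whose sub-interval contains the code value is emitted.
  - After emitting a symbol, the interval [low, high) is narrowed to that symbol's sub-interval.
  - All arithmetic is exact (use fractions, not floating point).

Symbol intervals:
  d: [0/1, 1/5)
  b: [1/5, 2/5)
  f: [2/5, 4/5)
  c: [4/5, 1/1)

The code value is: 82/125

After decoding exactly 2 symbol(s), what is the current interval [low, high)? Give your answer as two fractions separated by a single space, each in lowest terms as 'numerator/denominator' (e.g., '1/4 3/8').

Answer: 14/25 18/25

Derivation:
Step 1: interval [0/1, 1/1), width = 1/1 - 0/1 = 1/1
  'd': [0/1 + 1/1*0/1, 0/1 + 1/1*1/5) = [0/1, 1/5)
  'b': [0/1 + 1/1*1/5, 0/1 + 1/1*2/5) = [1/5, 2/5)
  'f': [0/1 + 1/1*2/5, 0/1 + 1/1*4/5) = [2/5, 4/5) <- contains code 82/125
  'c': [0/1 + 1/1*4/5, 0/1 + 1/1*1/1) = [4/5, 1/1)
  emit 'f', narrow to [2/5, 4/5)
Step 2: interval [2/5, 4/5), width = 4/5 - 2/5 = 2/5
  'd': [2/5 + 2/5*0/1, 2/5 + 2/5*1/5) = [2/5, 12/25)
  'b': [2/5 + 2/5*1/5, 2/5 + 2/5*2/5) = [12/25, 14/25)
  'f': [2/5 + 2/5*2/5, 2/5 + 2/5*4/5) = [14/25, 18/25) <- contains code 82/125
  'c': [2/5 + 2/5*4/5, 2/5 + 2/5*1/1) = [18/25, 4/5)
  emit 'f', narrow to [14/25, 18/25)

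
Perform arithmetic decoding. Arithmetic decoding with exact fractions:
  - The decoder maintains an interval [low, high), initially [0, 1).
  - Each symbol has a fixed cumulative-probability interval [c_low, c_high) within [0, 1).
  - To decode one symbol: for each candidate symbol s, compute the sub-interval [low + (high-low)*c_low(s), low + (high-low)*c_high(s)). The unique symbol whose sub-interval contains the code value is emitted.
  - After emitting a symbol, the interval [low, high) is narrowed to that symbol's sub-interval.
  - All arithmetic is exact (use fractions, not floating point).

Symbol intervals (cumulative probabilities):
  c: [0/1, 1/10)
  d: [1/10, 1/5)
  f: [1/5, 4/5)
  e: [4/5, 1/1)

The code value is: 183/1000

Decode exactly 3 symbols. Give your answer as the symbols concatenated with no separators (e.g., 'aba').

Step 1: interval [0/1, 1/1), width = 1/1 - 0/1 = 1/1
  'c': [0/1 + 1/1*0/1, 0/1 + 1/1*1/10) = [0/1, 1/10)
  'd': [0/1 + 1/1*1/10, 0/1 + 1/1*1/5) = [1/10, 1/5) <- contains code 183/1000
  'f': [0/1 + 1/1*1/5, 0/1 + 1/1*4/5) = [1/5, 4/5)
  'e': [0/1 + 1/1*4/5, 0/1 + 1/1*1/1) = [4/5, 1/1)
  emit 'd', narrow to [1/10, 1/5)
Step 2: interval [1/10, 1/5), width = 1/5 - 1/10 = 1/10
  'c': [1/10 + 1/10*0/1, 1/10 + 1/10*1/10) = [1/10, 11/100)
  'd': [1/10 + 1/10*1/10, 1/10 + 1/10*1/5) = [11/100, 3/25)
  'f': [1/10 + 1/10*1/5, 1/10 + 1/10*4/5) = [3/25, 9/50)
  'e': [1/10 + 1/10*4/5, 1/10 + 1/10*1/1) = [9/50, 1/5) <- contains code 183/1000
  emit 'e', narrow to [9/50, 1/5)
Step 3: interval [9/50, 1/5), width = 1/5 - 9/50 = 1/50
  'c': [9/50 + 1/50*0/1, 9/50 + 1/50*1/10) = [9/50, 91/500)
  'd': [9/50 + 1/50*1/10, 9/50 + 1/50*1/5) = [91/500, 23/125) <- contains code 183/1000
  'f': [9/50 + 1/50*1/5, 9/50 + 1/50*4/5) = [23/125, 49/250)
  'e': [9/50 + 1/50*4/5, 9/50 + 1/50*1/1) = [49/250, 1/5)
  emit 'd', narrow to [91/500, 23/125)

Answer: ded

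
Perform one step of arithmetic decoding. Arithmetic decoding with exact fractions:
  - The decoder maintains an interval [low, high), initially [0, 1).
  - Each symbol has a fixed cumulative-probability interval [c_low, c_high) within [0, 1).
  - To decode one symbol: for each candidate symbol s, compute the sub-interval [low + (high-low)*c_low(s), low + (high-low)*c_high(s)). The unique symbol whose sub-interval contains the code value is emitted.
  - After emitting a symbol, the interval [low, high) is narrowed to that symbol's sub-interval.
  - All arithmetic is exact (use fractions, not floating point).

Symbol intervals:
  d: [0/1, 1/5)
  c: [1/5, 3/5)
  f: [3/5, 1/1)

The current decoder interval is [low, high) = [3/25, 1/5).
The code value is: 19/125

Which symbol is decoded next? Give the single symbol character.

Answer: c

Derivation:
Interval width = high − low = 1/5 − 3/25 = 2/25
Scaled code = (code − low) / width = (19/125 − 3/25) / 2/25 = 2/5
  d: [0/1, 1/5) 
  c: [1/5, 3/5) ← scaled code falls here ✓
  f: [3/5, 1/1) 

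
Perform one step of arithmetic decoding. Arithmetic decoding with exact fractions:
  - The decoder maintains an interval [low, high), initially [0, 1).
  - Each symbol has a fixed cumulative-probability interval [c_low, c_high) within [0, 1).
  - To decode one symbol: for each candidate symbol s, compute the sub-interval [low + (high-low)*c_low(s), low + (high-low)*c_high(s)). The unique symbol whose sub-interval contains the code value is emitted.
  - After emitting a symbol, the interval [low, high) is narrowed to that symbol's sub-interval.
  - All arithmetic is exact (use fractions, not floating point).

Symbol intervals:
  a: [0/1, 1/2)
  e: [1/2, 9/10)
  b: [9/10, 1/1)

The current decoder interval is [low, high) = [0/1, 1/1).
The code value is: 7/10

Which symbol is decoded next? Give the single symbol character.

Answer: e

Derivation:
Interval width = high − low = 1/1 − 0/1 = 1/1
Scaled code = (code − low) / width = (7/10 − 0/1) / 1/1 = 7/10
  a: [0/1, 1/2) 
  e: [1/2, 9/10) ← scaled code falls here ✓
  b: [9/10, 1/1) 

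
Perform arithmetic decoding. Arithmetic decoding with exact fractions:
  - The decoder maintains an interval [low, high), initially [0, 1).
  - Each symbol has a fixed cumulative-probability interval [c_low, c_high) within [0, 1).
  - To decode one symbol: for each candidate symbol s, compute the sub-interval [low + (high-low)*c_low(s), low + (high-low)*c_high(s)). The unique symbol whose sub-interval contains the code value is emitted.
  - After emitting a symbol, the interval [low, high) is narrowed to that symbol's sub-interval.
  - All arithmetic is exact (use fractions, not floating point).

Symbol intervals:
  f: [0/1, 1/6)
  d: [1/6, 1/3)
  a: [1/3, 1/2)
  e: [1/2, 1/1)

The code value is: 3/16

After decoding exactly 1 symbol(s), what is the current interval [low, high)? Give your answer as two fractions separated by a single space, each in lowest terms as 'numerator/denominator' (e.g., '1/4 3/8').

Step 1: interval [0/1, 1/1), width = 1/1 - 0/1 = 1/1
  'f': [0/1 + 1/1*0/1, 0/1 + 1/1*1/6) = [0/1, 1/6)
  'd': [0/1 + 1/1*1/6, 0/1 + 1/1*1/3) = [1/6, 1/3) <- contains code 3/16
  'a': [0/1 + 1/1*1/3, 0/1 + 1/1*1/2) = [1/3, 1/2)
  'e': [0/1 + 1/1*1/2, 0/1 + 1/1*1/1) = [1/2, 1/1)
  emit 'd', narrow to [1/6, 1/3)

Answer: 1/6 1/3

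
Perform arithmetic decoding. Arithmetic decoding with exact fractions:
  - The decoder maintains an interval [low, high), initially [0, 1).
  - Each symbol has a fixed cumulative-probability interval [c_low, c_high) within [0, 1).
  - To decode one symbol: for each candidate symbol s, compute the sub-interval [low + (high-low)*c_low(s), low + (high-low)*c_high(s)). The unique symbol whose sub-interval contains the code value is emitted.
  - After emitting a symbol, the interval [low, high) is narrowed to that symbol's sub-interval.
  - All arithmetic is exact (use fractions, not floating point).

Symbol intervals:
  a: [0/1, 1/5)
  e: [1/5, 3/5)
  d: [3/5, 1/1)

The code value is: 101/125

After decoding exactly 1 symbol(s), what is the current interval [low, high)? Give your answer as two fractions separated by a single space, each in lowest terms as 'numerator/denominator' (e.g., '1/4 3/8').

Answer: 3/5 1/1

Derivation:
Step 1: interval [0/1, 1/1), width = 1/1 - 0/1 = 1/1
  'a': [0/1 + 1/1*0/1, 0/1 + 1/1*1/5) = [0/1, 1/5)
  'e': [0/1 + 1/1*1/5, 0/1 + 1/1*3/5) = [1/5, 3/5)
  'd': [0/1 + 1/1*3/5, 0/1 + 1/1*1/1) = [3/5, 1/1) <- contains code 101/125
  emit 'd', narrow to [3/5, 1/1)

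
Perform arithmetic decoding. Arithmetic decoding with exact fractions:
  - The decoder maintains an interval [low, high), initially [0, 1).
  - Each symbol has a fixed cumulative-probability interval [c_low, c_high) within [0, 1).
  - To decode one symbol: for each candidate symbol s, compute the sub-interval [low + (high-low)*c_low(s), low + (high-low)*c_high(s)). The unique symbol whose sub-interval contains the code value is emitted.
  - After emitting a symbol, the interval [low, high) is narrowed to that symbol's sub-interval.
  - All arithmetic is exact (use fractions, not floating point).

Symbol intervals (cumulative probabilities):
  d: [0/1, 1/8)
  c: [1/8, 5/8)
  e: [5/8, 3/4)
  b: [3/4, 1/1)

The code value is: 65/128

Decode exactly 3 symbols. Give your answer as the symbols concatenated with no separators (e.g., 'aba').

Step 1: interval [0/1, 1/1), width = 1/1 - 0/1 = 1/1
  'd': [0/1 + 1/1*0/1, 0/1 + 1/1*1/8) = [0/1, 1/8)
  'c': [0/1 + 1/1*1/8, 0/1 + 1/1*5/8) = [1/8, 5/8) <- contains code 65/128
  'e': [0/1 + 1/1*5/8, 0/1 + 1/1*3/4) = [5/8, 3/4)
  'b': [0/1 + 1/1*3/4, 0/1 + 1/1*1/1) = [3/4, 1/1)
  emit 'c', narrow to [1/8, 5/8)
Step 2: interval [1/8, 5/8), width = 5/8 - 1/8 = 1/2
  'd': [1/8 + 1/2*0/1, 1/8 + 1/2*1/8) = [1/8, 3/16)
  'c': [1/8 + 1/2*1/8, 1/8 + 1/2*5/8) = [3/16, 7/16)
  'e': [1/8 + 1/2*5/8, 1/8 + 1/2*3/4) = [7/16, 1/2)
  'b': [1/8 + 1/2*3/4, 1/8 + 1/2*1/1) = [1/2, 5/8) <- contains code 65/128
  emit 'b', narrow to [1/2, 5/8)
Step 3: interval [1/2, 5/8), width = 5/8 - 1/2 = 1/8
  'd': [1/2 + 1/8*0/1, 1/2 + 1/8*1/8) = [1/2, 33/64) <- contains code 65/128
  'c': [1/2 + 1/8*1/8, 1/2 + 1/8*5/8) = [33/64, 37/64)
  'e': [1/2 + 1/8*5/8, 1/2 + 1/8*3/4) = [37/64, 19/32)
  'b': [1/2 + 1/8*3/4, 1/2 + 1/8*1/1) = [19/32, 5/8)
  emit 'd', narrow to [1/2, 33/64)

Answer: cbd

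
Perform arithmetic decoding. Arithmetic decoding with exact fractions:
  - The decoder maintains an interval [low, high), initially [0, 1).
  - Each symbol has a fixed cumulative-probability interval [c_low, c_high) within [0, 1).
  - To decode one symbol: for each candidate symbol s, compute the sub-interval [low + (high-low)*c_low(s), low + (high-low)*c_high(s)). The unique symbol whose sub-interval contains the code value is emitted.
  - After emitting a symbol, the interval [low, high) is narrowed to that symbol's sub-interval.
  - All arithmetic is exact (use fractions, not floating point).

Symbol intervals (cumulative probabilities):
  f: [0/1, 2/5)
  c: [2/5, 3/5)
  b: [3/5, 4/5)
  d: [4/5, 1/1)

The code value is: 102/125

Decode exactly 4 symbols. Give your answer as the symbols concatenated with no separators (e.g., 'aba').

Answer: dffc

Derivation:
Step 1: interval [0/1, 1/1), width = 1/1 - 0/1 = 1/1
  'f': [0/1 + 1/1*0/1, 0/1 + 1/1*2/5) = [0/1, 2/5)
  'c': [0/1 + 1/1*2/5, 0/1 + 1/1*3/5) = [2/5, 3/5)
  'b': [0/1 + 1/1*3/5, 0/1 + 1/1*4/5) = [3/5, 4/5)
  'd': [0/1 + 1/1*4/5, 0/1 + 1/1*1/1) = [4/5, 1/1) <- contains code 102/125
  emit 'd', narrow to [4/5, 1/1)
Step 2: interval [4/5, 1/1), width = 1/1 - 4/5 = 1/5
  'f': [4/5 + 1/5*0/1, 4/5 + 1/5*2/5) = [4/5, 22/25) <- contains code 102/125
  'c': [4/5 + 1/5*2/5, 4/5 + 1/5*3/5) = [22/25, 23/25)
  'b': [4/5 + 1/5*3/5, 4/5 + 1/5*4/5) = [23/25, 24/25)
  'd': [4/5 + 1/5*4/5, 4/5 + 1/5*1/1) = [24/25, 1/1)
  emit 'f', narrow to [4/5, 22/25)
Step 3: interval [4/5, 22/25), width = 22/25 - 4/5 = 2/25
  'f': [4/5 + 2/25*0/1, 4/5 + 2/25*2/5) = [4/5, 104/125) <- contains code 102/125
  'c': [4/5 + 2/25*2/5, 4/5 + 2/25*3/5) = [104/125, 106/125)
  'b': [4/5 + 2/25*3/5, 4/5 + 2/25*4/5) = [106/125, 108/125)
  'd': [4/5 + 2/25*4/5, 4/5 + 2/25*1/1) = [108/125, 22/25)
  emit 'f', narrow to [4/5, 104/125)
Step 4: interval [4/5, 104/125), width = 104/125 - 4/5 = 4/125
  'f': [4/5 + 4/125*0/1, 4/5 + 4/125*2/5) = [4/5, 508/625)
  'c': [4/5 + 4/125*2/5, 4/5 + 4/125*3/5) = [508/625, 512/625) <- contains code 102/125
  'b': [4/5 + 4/125*3/5, 4/5 + 4/125*4/5) = [512/625, 516/625)
  'd': [4/5 + 4/125*4/5, 4/5 + 4/125*1/1) = [516/625, 104/125)
  emit 'c', narrow to [508/625, 512/625)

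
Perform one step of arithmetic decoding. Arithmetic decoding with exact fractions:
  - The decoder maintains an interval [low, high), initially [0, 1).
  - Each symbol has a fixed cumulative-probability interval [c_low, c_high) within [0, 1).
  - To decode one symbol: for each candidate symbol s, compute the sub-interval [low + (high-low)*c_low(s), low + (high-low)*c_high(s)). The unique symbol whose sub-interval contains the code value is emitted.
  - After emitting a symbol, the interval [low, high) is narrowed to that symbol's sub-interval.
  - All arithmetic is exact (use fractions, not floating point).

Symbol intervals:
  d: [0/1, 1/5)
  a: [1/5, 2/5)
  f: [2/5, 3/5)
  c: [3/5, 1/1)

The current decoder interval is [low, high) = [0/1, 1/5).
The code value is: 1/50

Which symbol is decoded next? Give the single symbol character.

Answer: d

Derivation:
Interval width = high − low = 1/5 − 0/1 = 1/5
Scaled code = (code − low) / width = (1/50 − 0/1) / 1/5 = 1/10
  d: [0/1, 1/5) ← scaled code falls here ✓
  a: [1/5, 2/5) 
  f: [2/5, 3/5) 
  c: [3/5, 1/1) 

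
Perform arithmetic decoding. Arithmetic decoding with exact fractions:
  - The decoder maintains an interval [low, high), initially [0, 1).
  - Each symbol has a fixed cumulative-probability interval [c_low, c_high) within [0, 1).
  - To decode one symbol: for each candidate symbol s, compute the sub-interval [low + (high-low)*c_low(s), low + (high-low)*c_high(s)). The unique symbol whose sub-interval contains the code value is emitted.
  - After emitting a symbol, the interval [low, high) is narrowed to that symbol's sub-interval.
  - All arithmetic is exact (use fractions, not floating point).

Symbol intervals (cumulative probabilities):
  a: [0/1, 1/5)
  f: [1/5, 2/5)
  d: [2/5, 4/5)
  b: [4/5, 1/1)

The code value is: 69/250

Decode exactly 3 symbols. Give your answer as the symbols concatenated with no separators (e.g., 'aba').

Answer: ffb

Derivation:
Step 1: interval [0/1, 1/1), width = 1/1 - 0/1 = 1/1
  'a': [0/1 + 1/1*0/1, 0/1 + 1/1*1/5) = [0/1, 1/5)
  'f': [0/1 + 1/1*1/5, 0/1 + 1/1*2/5) = [1/5, 2/5) <- contains code 69/250
  'd': [0/1 + 1/1*2/5, 0/1 + 1/1*4/5) = [2/5, 4/5)
  'b': [0/1 + 1/1*4/5, 0/1 + 1/1*1/1) = [4/5, 1/1)
  emit 'f', narrow to [1/5, 2/5)
Step 2: interval [1/5, 2/5), width = 2/5 - 1/5 = 1/5
  'a': [1/5 + 1/5*0/1, 1/5 + 1/5*1/5) = [1/5, 6/25)
  'f': [1/5 + 1/5*1/5, 1/5 + 1/5*2/5) = [6/25, 7/25) <- contains code 69/250
  'd': [1/5 + 1/5*2/5, 1/5 + 1/5*4/5) = [7/25, 9/25)
  'b': [1/5 + 1/5*4/5, 1/5 + 1/5*1/1) = [9/25, 2/5)
  emit 'f', narrow to [6/25, 7/25)
Step 3: interval [6/25, 7/25), width = 7/25 - 6/25 = 1/25
  'a': [6/25 + 1/25*0/1, 6/25 + 1/25*1/5) = [6/25, 31/125)
  'f': [6/25 + 1/25*1/5, 6/25 + 1/25*2/5) = [31/125, 32/125)
  'd': [6/25 + 1/25*2/5, 6/25 + 1/25*4/5) = [32/125, 34/125)
  'b': [6/25 + 1/25*4/5, 6/25 + 1/25*1/1) = [34/125, 7/25) <- contains code 69/250
  emit 'b', narrow to [34/125, 7/25)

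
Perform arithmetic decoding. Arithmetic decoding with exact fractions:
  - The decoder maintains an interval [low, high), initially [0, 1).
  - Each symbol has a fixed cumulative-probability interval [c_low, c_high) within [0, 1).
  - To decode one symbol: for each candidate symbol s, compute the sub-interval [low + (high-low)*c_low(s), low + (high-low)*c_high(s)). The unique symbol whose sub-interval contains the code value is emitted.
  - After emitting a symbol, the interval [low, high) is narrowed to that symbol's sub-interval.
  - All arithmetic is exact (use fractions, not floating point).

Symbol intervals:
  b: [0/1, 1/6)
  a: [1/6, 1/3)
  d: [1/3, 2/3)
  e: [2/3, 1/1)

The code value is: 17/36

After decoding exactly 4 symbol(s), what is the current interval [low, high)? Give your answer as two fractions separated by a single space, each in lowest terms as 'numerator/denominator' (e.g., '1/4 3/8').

Step 1: interval [0/1, 1/1), width = 1/1 - 0/1 = 1/1
  'b': [0/1 + 1/1*0/1, 0/1 + 1/1*1/6) = [0/1, 1/6)
  'a': [0/1 + 1/1*1/6, 0/1 + 1/1*1/3) = [1/6, 1/3)
  'd': [0/1 + 1/1*1/3, 0/1 + 1/1*2/3) = [1/3, 2/3) <- contains code 17/36
  'e': [0/1 + 1/1*2/3, 0/1 + 1/1*1/1) = [2/3, 1/1)
  emit 'd', narrow to [1/3, 2/3)
Step 2: interval [1/3, 2/3), width = 2/3 - 1/3 = 1/3
  'b': [1/3 + 1/3*0/1, 1/3 + 1/3*1/6) = [1/3, 7/18)
  'a': [1/3 + 1/3*1/6, 1/3 + 1/3*1/3) = [7/18, 4/9)
  'd': [1/3 + 1/3*1/3, 1/3 + 1/3*2/3) = [4/9, 5/9) <- contains code 17/36
  'e': [1/3 + 1/3*2/3, 1/3 + 1/3*1/1) = [5/9, 2/3)
  emit 'd', narrow to [4/9, 5/9)
Step 3: interval [4/9, 5/9), width = 5/9 - 4/9 = 1/9
  'b': [4/9 + 1/9*0/1, 4/9 + 1/9*1/6) = [4/9, 25/54)
  'a': [4/9 + 1/9*1/6, 4/9 + 1/9*1/3) = [25/54, 13/27) <- contains code 17/36
  'd': [4/9 + 1/9*1/3, 4/9 + 1/9*2/3) = [13/27, 14/27)
  'e': [4/9 + 1/9*2/3, 4/9 + 1/9*1/1) = [14/27, 5/9)
  emit 'a', narrow to [25/54, 13/27)
Step 4: interval [25/54, 13/27), width = 13/27 - 25/54 = 1/54
  'b': [25/54 + 1/54*0/1, 25/54 + 1/54*1/6) = [25/54, 151/324)
  'a': [25/54 + 1/54*1/6, 25/54 + 1/54*1/3) = [151/324, 38/81)
  'd': [25/54 + 1/54*1/3, 25/54 + 1/54*2/3) = [38/81, 77/162) <- contains code 17/36
  'e': [25/54 + 1/54*2/3, 25/54 + 1/54*1/1) = [77/162, 13/27)
  emit 'd', narrow to [38/81, 77/162)

Answer: 38/81 77/162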